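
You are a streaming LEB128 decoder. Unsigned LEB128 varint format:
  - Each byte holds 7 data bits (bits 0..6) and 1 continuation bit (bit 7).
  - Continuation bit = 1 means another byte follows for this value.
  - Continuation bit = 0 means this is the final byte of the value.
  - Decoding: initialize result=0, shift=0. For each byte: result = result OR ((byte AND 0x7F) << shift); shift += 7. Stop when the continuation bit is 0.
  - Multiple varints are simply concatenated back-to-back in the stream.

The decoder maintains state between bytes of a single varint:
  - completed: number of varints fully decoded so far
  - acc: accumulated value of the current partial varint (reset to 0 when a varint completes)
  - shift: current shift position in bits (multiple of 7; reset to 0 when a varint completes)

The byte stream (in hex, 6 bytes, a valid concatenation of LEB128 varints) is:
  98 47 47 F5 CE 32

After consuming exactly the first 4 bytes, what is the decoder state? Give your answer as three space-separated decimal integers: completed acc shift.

Answer: 2 117 7

Derivation:
byte[0]=0x98 cont=1 payload=0x18: acc |= 24<<0 -> completed=0 acc=24 shift=7
byte[1]=0x47 cont=0 payload=0x47: varint #1 complete (value=9112); reset -> completed=1 acc=0 shift=0
byte[2]=0x47 cont=0 payload=0x47: varint #2 complete (value=71); reset -> completed=2 acc=0 shift=0
byte[3]=0xF5 cont=1 payload=0x75: acc |= 117<<0 -> completed=2 acc=117 shift=7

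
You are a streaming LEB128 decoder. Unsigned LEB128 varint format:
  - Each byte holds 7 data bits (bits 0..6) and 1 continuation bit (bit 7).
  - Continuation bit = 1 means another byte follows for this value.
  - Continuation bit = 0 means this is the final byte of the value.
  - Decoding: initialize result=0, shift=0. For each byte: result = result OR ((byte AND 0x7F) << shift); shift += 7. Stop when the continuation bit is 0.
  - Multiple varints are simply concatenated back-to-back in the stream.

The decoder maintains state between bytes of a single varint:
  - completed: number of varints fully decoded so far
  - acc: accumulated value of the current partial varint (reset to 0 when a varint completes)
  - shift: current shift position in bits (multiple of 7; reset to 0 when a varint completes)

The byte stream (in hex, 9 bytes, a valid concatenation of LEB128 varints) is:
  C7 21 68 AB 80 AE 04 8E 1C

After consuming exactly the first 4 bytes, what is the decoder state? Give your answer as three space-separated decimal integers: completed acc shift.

byte[0]=0xC7 cont=1 payload=0x47: acc |= 71<<0 -> completed=0 acc=71 shift=7
byte[1]=0x21 cont=0 payload=0x21: varint #1 complete (value=4295); reset -> completed=1 acc=0 shift=0
byte[2]=0x68 cont=0 payload=0x68: varint #2 complete (value=104); reset -> completed=2 acc=0 shift=0
byte[3]=0xAB cont=1 payload=0x2B: acc |= 43<<0 -> completed=2 acc=43 shift=7

Answer: 2 43 7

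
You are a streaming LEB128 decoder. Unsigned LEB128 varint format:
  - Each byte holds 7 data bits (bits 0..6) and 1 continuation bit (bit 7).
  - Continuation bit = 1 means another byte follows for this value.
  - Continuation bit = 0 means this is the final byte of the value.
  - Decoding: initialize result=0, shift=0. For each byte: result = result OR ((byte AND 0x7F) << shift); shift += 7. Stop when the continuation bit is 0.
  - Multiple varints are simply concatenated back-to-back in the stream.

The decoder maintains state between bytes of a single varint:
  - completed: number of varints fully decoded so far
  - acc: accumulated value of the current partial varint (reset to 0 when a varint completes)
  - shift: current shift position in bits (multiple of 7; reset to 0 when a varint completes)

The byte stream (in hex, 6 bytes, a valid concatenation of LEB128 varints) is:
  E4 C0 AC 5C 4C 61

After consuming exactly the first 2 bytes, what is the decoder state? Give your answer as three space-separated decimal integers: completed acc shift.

Answer: 0 8292 14

Derivation:
byte[0]=0xE4 cont=1 payload=0x64: acc |= 100<<0 -> completed=0 acc=100 shift=7
byte[1]=0xC0 cont=1 payload=0x40: acc |= 64<<7 -> completed=0 acc=8292 shift=14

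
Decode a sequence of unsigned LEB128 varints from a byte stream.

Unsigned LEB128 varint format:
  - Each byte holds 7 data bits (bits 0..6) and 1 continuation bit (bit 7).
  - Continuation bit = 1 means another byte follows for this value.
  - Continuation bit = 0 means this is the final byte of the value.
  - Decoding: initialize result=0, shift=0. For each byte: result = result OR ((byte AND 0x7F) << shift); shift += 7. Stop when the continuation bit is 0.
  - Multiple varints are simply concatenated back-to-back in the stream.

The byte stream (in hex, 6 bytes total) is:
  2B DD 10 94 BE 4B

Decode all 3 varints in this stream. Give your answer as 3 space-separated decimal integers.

  byte[0]=0x2B cont=0 payload=0x2B=43: acc |= 43<<0 -> acc=43 shift=7 [end]
Varint 1: bytes[0:1] = 2B -> value 43 (1 byte(s))
  byte[1]=0xDD cont=1 payload=0x5D=93: acc |= 93<<0 -> acc=93 shift=7
  byte[2]=0x10 cont=0 payload=0x10=16: acc |= 16<<7 -> acc=2141 shift=14 [end]
Varint 2: bytes[1:3] = DD 10 -> value 2141 (2 byte(s))
  byte[3]=0x94 cont=1 payload=0x14=20: acc |= 20<<0 -> acc=20 shift=7
  byte[4]=0xBE cont=1 payload=0x3E=62: acc |= 62<<7 -> acc=7956 shift=14
  byte[5]=0x4B cont=0 payload=0x4B=75: acc |= 75<<14 -> acc=1236756 shift=21 [end]
Varint 3: bytes[3:6] = 94 BE 4B -> value 1236756 (3 byte(s))

Answer: 43 2141 1236756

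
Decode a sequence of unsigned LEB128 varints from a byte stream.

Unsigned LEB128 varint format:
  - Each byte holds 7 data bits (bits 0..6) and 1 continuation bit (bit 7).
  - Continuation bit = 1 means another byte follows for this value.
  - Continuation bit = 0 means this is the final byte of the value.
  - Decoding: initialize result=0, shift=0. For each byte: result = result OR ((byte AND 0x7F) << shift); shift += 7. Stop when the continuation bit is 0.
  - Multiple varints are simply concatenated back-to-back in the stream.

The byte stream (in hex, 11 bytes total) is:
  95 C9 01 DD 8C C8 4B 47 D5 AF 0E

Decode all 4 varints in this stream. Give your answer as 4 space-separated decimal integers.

Answer: 25749 158467677 71 235477

Derivation:
  byte[0]=0x95 cont=1 payload=0x15=21: acc |= 21<<0 -> acc=21 shift=7
  byte[1]=0xC9 cont=1 payload=0x49=73: acc |= 73<<7 -> acc=9365 shift=14
  byte[2]=0x01 cont=0 payload=0x01=1: acc |= 1<<14 -> acc=25749 shift=21 [end]
Varint 1: bytes[0:3] = 95 C9 01 -> value 25749 (3 byte(s))
  byte[3]=0xDD cont=1 payload=0x5D=93: acc |= 93<<0 -> acc=93 shift=7
  byte[4]=0x8C cont=1 payload=0x0C=12: acc |= 12<<7 -> acc=1629 shift=14
  byte[5]=0xC8 cont=1 payload=0x48=72: acc |= 72<<14 -> acc=1181277 shift=21
  byte[6]=0x4B cont=0 payload=0x4B=75: acc |= 75<<21 -> acc=158467677 shift=28 [end]
Varint 2: bytes[3:7] = DD 8C C8 4B -> value 158467677 (4 byte(s))
  byte[7]=0x47 cont=0 payload=0x47=71: acc |= 71<<0 -> acc=71 shift=7 [end]
Varint 3: bytes[7:8] = 47 -> value 71 (1 byte(s))
  byte[8]=0xD5 cont=1 payload=0x55=85: acc |= 85<<0 -> acc=85 shift=7
  byte[9]=0xAF cont=1 payload=0x2F=47: acc |= 47<<7 -> acc=6101 shift=14
  byte[10]=0x0E cont=0 payload=0x0E=14: acc |= 14<<14 -> acc=235477 shift=21 [end]
Varint 4: bytes[8:11] = D5 AF 0E -> value 235477 (3 byte(s))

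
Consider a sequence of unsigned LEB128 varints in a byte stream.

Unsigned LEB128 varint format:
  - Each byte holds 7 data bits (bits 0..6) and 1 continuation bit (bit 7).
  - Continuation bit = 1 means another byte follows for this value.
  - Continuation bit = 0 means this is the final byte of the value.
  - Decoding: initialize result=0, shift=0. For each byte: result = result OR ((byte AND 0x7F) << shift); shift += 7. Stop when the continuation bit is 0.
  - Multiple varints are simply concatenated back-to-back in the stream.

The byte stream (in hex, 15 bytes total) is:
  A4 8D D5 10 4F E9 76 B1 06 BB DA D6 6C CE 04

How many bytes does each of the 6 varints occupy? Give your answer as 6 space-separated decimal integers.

  byte[0]=0xA4 cont=1 payload=0x24=36: acc |= 36<<0 -> acc=36 shift=7
  byte[1]=0x8D cont=1 payload=0x0D=13: acc |= 13<<7 -> acc=1700 shift=14
  byte[2]=0xD5 cont=1 payload=0x55=85: acc |= 85<<14 -> acc=1394340 shift=21
  byte[3]=0x10 cont=0 payload=0x10=16: acc |= 16<<21 -> acc=34948772 shift=28 [end]
Varint 1: bytes[0:4] = A4 8D D5 10 -> value 34948772 (4 byte(s))
  byte[4]=0x4F cont=0 payload=0x4F=79: acc |= 79<<0 -> acc=79 shift=7 [end]
Varint 2: bytes[4:5] = 4F -> value 79 (1 byte(s))
  byte[5]=0xE9 cont=1 payload=0x69=105: acc |= 105<<0 -> acc=105 shift=7
  byte[6]=0x76 cont=0 payload=0x76=118: acc |= 118<<7 -> acc=15209 shift=14 [end]
Varint 3: bytes[5:7] = E9 76 -> value 15209 (2 byte(s))
  byte[7]=0xB1 cont=1 payload=0x31=49: acc |= 49<<0 -> acc=49 shift=7
  byte[8]=0x06 cont=0 payload=0x06=6: acc |= 6<<7 -> acc=817 shift=14 [end]
Varint 4: bytes[7:9] = B1 06 -> value 817 (2 byte(s))
  byte[9]=0xBB cont=1 payload=0x3B=59: acc |= 59<<0 -> acc=59 shift=7
  byte[10]=0xDA cont=1 payload=0x5A=90: acc |= 90<<7 -> acc=11579 shift=14
  byte[11]=0xD6 cont=1 payload=0x56=86: acc |= 86<<14 -> acc=1420603 shift=21
  byte[12]=0x6C cont=0 payload=0x6C=108: acc |= 108<<21 -> acc=227913019 shift=28 [end]
Varint 5: bytes[9:13] = BB DA D6 6C -> value 227913019 (4 byte(s))
  byte[13]=0xCE cont=1 payload=0x4E=78: acc |= 78<<0 -> acc=78 shift=7
  byte[14]=0x04 cont=0 payload=0x04=4: acc |= 4<<7 -> acc=590 shift=14 [end]
Varint 6: bytes[13:15] = CE 04 -> value 590 (2 byte(s))

Answer: 4 1 2 2 4 2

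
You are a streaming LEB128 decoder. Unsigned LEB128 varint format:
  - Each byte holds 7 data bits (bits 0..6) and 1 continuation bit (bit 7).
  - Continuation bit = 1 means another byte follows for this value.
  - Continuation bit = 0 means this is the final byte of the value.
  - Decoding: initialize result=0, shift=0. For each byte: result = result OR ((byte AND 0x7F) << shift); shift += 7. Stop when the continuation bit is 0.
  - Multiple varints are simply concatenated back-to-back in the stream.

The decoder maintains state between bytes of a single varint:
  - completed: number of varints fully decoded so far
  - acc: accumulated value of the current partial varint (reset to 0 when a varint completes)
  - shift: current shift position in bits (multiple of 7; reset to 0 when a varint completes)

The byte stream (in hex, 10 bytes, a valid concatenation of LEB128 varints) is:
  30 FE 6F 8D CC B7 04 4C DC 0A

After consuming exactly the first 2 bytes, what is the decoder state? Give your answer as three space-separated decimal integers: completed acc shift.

byte[0]=0x30 cont=0 payload=0x30: varint #1 complete (value=48); reset -> completed=1 acc=0 shift=0
byte[1]=0xFE cont=1 payload=0x7E: acc |= 126<<0 -> completed=1 acc=126 shift=7

Answer: 1 126 7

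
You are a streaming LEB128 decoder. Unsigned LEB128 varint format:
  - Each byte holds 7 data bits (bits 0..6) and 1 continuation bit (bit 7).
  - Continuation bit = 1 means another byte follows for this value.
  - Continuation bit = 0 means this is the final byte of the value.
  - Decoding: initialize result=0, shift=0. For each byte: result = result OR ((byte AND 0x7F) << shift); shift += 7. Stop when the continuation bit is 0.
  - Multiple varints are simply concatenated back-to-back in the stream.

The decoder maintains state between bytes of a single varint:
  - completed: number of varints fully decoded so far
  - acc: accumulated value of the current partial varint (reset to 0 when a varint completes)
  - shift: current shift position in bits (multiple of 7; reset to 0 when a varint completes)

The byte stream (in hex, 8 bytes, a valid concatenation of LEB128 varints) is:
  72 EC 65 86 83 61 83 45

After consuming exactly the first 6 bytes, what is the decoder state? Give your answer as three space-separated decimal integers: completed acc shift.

Answer: 3 0 0

Derivation:
byte[0]=0x72 cont=0 payload=0x72: varint #1 complete (value=114); reset -> completed=1 acc=0 shift=0
byte[1]=0xEC cont=1 payload=0x6C: acc |= 108<<0 -> completed=1 acc=108 shift=7
byte[2]=0x65 cont=0 payload=0x65: varint #2 complete (value=13036); reset -> completed=2 acc=0 shift=0
byte[3]=0x86 cont=1 payload=0x06: acc |= 6<<0 -> completed=2 acc=6 shift=7
byte[4]=0x83 cont=1 payload=0x03: acc |= 3<<7 -> completed=2 acc=390 shift=14
byte[5]=0x61 cont=0 payload=0x61: varint #3 complete (value=1589638); reset -> completed=3 acc=0 shift=0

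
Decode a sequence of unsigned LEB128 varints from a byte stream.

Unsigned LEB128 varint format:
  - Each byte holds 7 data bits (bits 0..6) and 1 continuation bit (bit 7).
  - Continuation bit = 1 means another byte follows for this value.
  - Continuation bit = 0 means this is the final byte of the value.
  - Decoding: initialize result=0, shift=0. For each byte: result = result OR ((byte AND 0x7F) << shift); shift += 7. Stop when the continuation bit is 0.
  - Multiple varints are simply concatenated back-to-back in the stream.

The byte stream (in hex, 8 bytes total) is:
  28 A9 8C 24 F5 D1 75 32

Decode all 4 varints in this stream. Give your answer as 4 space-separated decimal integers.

  byte[0]=0x28 cont=0 payload=0x28=40: acc |= 40<<0 -> acc=40 shift=7 [end]
Varint 1: bytes[0:1] = 28 -> value 40 (1 byte(s))
  byte[1]=0xA9 cont=1 payload=0x29=41: acc |= 41<<0 -> acc=41 shift=7
  byte[2]=0x8C cont=1 payload=0x0C=12: acc |= 12<<7 -> acc=1577 shift=14
  byte[3]=0x24 cont=0 payload=0x24=36: acc |= 36<<14 -> acc=591401 shift=21 [end]
Varint 2: bytes[1:4] = A9 8C 24 -> value 591401 (3 byte(s))
  byte[4]=0xF5 cont=1 payload=0x75=117: acc |= 117<<0 -> acc=117 shift=7
  byte[5]=0xD1 cont=1 payload=0x51=81: acc |= 81<<7 -> acc=10485 shift=14
  byte[6]=0x75 cont=0 payload=0x75=117: acc |= 117<<14 -> acc=1927413 shift=21 [end]
Varint 3: bytes[4:7] = F5 D1 75 -> value 1927413 (3 byte(s))
  byte[7]=0x32 cont=0 payload=0x32=50: acc |= 50<<0 -> acc=50 shift=7 [end]
Varint 4: bytes[7:8] = 32 -> value 50 (1 byte(s))

Answer: 40 591401 1927413 50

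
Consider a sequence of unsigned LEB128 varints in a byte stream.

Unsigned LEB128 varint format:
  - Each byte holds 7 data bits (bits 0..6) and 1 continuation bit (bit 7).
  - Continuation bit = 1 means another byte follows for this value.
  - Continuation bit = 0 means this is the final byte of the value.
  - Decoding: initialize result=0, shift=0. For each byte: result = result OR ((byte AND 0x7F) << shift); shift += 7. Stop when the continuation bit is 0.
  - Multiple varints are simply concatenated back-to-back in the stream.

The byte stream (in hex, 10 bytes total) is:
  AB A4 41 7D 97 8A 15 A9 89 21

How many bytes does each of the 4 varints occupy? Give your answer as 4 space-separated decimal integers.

  byte[0]=0xAB cont=1 payload=0x2B=43: acc |= 43<<0 -> acc=43 shift=7
  byte[1]=0xA4 cont=1 payload=0x24=36: acc |= 36<<7 -> acc=4651 shift=14
  byte[2]=0x41 cont=0 payload=0x41=65: acc |= 65<<14 -> acc=1069611 shift=21 [end]
Varint 1: bytes[0:3] = AB A4 41 -> value 1069611 (3 byte(s))
  byte[3]=0x7D cont=0 payload=0x7D=125: acc |= 125<<0 -> acc=125 shift=7 [end]
Varint 2: bytes[3:4] = 7D -> value 125 (1 byte(s))
  byte[4]=0x97 cont=1 payload=0x17=23: acc |= 23<<0 -> acc=23 shift=7
  byte[5]=0x8A cont=1 payload=0x0A=10: acc |= 10<<7 -> acc=1303 shift=14
  byte[6]=0x15 cont=0 payload=0x15=21: acc |= 21<<14 -> acc=345367 shift=21 [end]
Varint 3: bytes[4:7] = 97 8A 15 -> value 345367 (3 byte(s))
  byte[7]=0xA9 cont=1 payload=0x29=41: acc |= 41<<0 -> acc=41 shift=7
  byte[8]=0x89 cont=1 payload=0x09=9: acc |= 9<<7 -> acc=1193 shift=14
  byte[9]=0x21 cont=0 payload=0x21=33: acc |= 33<<14 -> acc=541865 shift=21 [end]
Varint 4: bytes[7:10] = A9 89 21 -> value 541865 (3 byte(s))

Answer: 3 1 3 3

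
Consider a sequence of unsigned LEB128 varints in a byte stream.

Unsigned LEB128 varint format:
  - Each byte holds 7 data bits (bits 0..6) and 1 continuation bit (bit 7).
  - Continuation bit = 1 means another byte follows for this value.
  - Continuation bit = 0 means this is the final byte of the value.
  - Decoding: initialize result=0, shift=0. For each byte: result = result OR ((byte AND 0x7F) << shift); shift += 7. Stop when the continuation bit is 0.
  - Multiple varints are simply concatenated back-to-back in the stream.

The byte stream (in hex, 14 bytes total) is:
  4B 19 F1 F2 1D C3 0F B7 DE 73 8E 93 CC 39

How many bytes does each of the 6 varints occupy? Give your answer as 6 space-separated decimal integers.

Answer: 1 1 3 2 3 4

Derivation:
  byte[0]=0x4B cont=0 payload=0x4B=75: acc |= 75<<0 -> acc=75 shift=7 [end]
Varint 1: bytes[0:1] = 4B -> value 75 (1 byte(s))
  byte[1]=0x19 cont=0 payload=0x19=25: acc |= 25<<0 -> acc=25 shift=7 [end]
Varint 2: bytes[1:2] = 19 -> value 25 (1 byte(s))
  byte[2]=0xF1 cont=1 payload=0x71=113: acc |= 113<<0 -> acc=113 shift=7
  byte[3]=0xF2 cont=1 payload=0x72=114: acc |= 114<<7 -> acc=14705 shift=14
  byte[4]=0x1D cont=0 payload=0x1D=29: acc |= 29<<14 -> acc=489841 shift=21 [end]
Varint 3: bytes[2:5] = F1 F2 1D -> value 489841 (3 byte(s))
  byte[5]=0xC3 cont=1 payload=0x43=67: acc |= 67<<0 -> acc=67 shift=7
  byte[6]=0x0F cont=0 payload=0x0F=15: acc |= 15<<7 -> acc=1987 shift=14 [end]
Varint 4: bytes[5:7] = C3 0F -> value 1987 (2 byte(s))
  byte[7]=0xB7 cont=1 payload=0x37=55: acc |= 55<<0 -> acc=55 shift=7
  byte[8]=0xDE cont=1 payload=0x5E=94: acc |= 94<<7 -> acc=12087 shift=14
  byte[9]=0x73 cont=0 payload=0x73=115: acc |= 115<<14 -> acc=1896247 shift=21 [end]
Varint 5: bytes[7:10] = B7 DE 73 -> value 1896247 (3 byte(s))
  byte[10]=0x8E cont=1 payload=0x0E=14: acc |= 14<<0 -> acc=14 shift=7
  byte[11]=0x93 cont=1 payload=0x13=19: acc |= 19<<7 -> acc=2446 shift=14
  byte[12]=0xCC cont=1 payload=0x4C=76: acc |= 76<<14 -> acc=1247630 shift=21
  byte[13]=0x39 cont=0 payload=0x39=57: acc |= 57<<21 -> acc=120785294 shift=28 [end]
Varint 6: bytes[10:14] = 8E 93 CC 39 -> value 120785294 (4 byte(s))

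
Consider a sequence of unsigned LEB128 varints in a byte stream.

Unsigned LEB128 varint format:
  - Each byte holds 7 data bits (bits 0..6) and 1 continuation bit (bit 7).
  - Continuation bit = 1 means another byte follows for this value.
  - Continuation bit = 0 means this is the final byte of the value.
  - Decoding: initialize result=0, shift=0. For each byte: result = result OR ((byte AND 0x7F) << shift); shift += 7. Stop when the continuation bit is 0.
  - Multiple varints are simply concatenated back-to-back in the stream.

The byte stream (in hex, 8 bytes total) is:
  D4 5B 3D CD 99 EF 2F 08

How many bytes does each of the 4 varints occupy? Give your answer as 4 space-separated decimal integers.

  byte[0]=0xD4 cont=1 payload=0x54=84: acc |= 84<<0 -> acc=84 shift=7
  byte[1]=0x5B cont=0 payload=0x5B=91: acc |= 91<<7 -> acc=11732 shift=14 [end]
Varint 1: bytes[0:2] = D4 5B -> value 11732 (2 byte(s))
  byte[2]=0x3D cont=0 payload=0x3D=61: acc |= 61<<0 -> acc=61 shift=7 [end]
Varint 2: bytes[2:3] = 3D -> value 61 (1 byte(s))
  byte[3]=0xCD cont=1 payload=0x4D=77: acc |= 77<<0 -> acc=77 shift=7
  byte[4]=0x99 cont=1 payload=0x19=25: acc |= 25<<7 -> acc=3277 shift=14
  byte[5]=0xEF cont=1 payload=0x6F=111: acc |= 111<<14 -> acc=1821901 shift=21
  byte[6]=0x2F cont=0 payload=0x2F=47: acc |= 47<<21 -> acc=100388045 shift=28 [end]
Varint 3: bytes[3:7] = CD 99 EF 2F -> value 100388045 (4 byte(s))
  byte[7]=0x08 cont=0 payload=0x08=8: acc |= 8<<0 -> acc=8 shift=7 [end]
Varint 4: bytes[7:8] = 08 -> value 8 (1 byte(s))

Answer: 2 1 4 1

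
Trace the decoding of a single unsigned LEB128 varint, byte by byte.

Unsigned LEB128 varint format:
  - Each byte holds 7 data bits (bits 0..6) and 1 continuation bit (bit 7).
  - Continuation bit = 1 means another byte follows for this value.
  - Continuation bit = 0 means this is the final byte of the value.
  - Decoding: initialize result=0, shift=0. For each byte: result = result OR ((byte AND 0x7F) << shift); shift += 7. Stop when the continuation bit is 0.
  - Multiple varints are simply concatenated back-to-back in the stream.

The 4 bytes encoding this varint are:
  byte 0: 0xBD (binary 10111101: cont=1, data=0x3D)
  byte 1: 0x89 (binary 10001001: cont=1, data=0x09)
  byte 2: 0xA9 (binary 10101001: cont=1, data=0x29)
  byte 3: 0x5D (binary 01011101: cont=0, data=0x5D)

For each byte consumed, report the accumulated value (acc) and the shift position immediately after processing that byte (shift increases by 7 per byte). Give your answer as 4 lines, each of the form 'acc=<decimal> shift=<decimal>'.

Answer: acc=61 shift=7
acc=1213 shift=14
acc=672957 shift=21
acc=195708093 shift=28

Derivation:
byte 0=0xBD: payload=0x3D=61, contrib = 61<<0 = 61; acc -> 61, shift -> 7
byte 1=0x89: payload=0x09=9, contrib = 9<<7 = 1152; acc -> 1213, shift -> 14
byte 2=0xA9: payload=0x29=41, contrib = 41<<14 = 671744; acc -> 672957, shift -> 21
byte 3=0x5D: payload=0x5D=93, contrib = 93<<21 = 195035136; acc -> 195708093, shift -> 28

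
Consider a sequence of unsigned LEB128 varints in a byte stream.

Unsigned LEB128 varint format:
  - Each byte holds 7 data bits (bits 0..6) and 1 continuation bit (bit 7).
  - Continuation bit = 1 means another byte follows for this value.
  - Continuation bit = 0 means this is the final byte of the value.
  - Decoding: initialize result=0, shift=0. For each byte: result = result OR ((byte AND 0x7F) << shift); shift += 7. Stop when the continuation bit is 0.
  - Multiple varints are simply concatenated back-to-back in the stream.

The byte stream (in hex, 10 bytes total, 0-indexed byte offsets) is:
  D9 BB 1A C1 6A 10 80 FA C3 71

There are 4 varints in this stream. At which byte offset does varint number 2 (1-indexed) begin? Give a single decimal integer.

  byte[0]=0xD9 cont=1 payload=0x59=89: acc |= 89<<0 -> acc=89 shift=7
  byte[1]=0xBB cont=1 payload=0x3B=59: acc |= 59<<7 -> acc=7641 shift=14
  byte[2]=0x1A cont=0 payload=0x1A=26: acc |= 26<<14 -> acc=433625 shift=21 [end]
Varint 1: bytes[0:3] = D9 BB 1A -> value 433625 (3 byte(s))
  byte[3]=0xC1 cont=1 payload=0x41=65: acc |= 65<<0 -> acc=65 shift=7
  byte[4]=0x6A cont=0 payload=0x6A=106: acc |= 106<<7 -> acc=13633 shift=14 [end]
Varint 2: bytes[3:5] = C1 6A -> value 13633 (2 byte(s))
  byte[5]=0x10 cont=0 payload=0x10=16: acc |= 16<<0 -> acc=16 shift=7 [end]
Varint 3: bytes[5:6] = 10 -> value 16 (1 byte(s))
  byte[6]=0x80 cont=1 payload=0x00=0: acc |= 0<<0 -> acc=0 shift=7
  byte[7]=0xFA cont=1 payload=0x7A=122: acc |= 122<<7 -> acc=15616 shift=14
  byte[8]=0xC3 cont=1 payload=0x43=67: acc |= 67<<14 -> acc=1113344 shift=21
  byte[9]=0x71 cont=0 payload=0x71=113: acc |= 113<<21 -> acc=238091520 shift=28 [end]
Varint 4: bytes[6:10] = 80 FA C3 71 -> value 238091520 (4 byte(s))

Answer: 3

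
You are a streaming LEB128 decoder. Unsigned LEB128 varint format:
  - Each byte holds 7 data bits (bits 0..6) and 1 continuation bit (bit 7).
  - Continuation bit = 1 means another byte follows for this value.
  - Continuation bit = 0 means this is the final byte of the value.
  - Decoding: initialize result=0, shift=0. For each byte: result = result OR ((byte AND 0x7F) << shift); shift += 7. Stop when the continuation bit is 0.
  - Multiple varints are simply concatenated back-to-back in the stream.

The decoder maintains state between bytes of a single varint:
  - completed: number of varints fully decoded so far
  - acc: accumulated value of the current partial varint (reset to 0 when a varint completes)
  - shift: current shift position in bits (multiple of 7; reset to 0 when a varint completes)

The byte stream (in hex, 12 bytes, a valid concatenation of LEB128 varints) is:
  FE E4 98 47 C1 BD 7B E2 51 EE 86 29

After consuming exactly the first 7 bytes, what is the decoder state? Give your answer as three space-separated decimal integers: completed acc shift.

Answer: 2 0 0

Derivation:
byte[0]=0xFE cont=1 payload=0x7E: acc |= 126<<0 -> completed=0 acc=126 shift=7
byte[1]=0xE4 cont=1 payload=0x64: acc |= 100<<7 -> completed=0 acc=12926 shift=14
byte[2]=0x98 cont=1 payload=0x18: acc |= 24<<14 -> completed=0 acc=406142 shift=21
byte[3]=0x47 cont=0 payload=0x47: varint #1 complete (value=149303934); reset -> completed=1 acc=0 shift=0
byte[4]=0xC1 cont=1 payload=0x41: acc |= 65<<0 -> completed=1 acc=65 shift=7
byte[5]=0xBD cont=1 payload=0x3D: acc |= 61<<7 -> completed=1 acc=7873 shift=14
byte[6]=0x7B cont=0 payload=0x7B: varint #2 complete (value=2023105); reset -> completed=2 acc=0 shift=0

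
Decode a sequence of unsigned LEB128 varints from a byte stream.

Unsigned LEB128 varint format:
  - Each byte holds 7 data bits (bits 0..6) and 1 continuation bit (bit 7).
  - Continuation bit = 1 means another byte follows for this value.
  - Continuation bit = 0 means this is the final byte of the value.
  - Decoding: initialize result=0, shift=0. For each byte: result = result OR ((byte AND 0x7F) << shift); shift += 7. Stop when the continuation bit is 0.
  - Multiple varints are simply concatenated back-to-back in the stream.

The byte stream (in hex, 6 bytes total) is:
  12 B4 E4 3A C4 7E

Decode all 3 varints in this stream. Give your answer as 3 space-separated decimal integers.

Answer: 18 963124 16196

Derivation:
  byte[0]=0x12 cont=0 payload=0x12=18: acc |= 18<<0 -> acc=18 shift=7 [end]
Varint 1: bytes[0:1] = 12 -> value 18 (1 byte(s))
  byte[1]=0xB4 cont=1 payload=0x34=52: acc |= 52<<0 -> acc=52 shift=7
  byte[2]=0xE4 cont=1 payload=0x64=100: acc |= 100<<7 -> acc=12852 shift=14
  byte[3]=0x3A cont=0 payload=0x3A=58: acc |= 58<<14 -> acc=963124 shift=21 [end]
Varint 2: bytes[1:4] = B4 E4 3A -> value 963124 (3 byte(s))
  byte[4]=0xC4 cont=1 payload=0x44=68: acc |= 68<<0 -> acc=68 shift=7
  byte[5]=0x7E cont=0 payload=0x7E=126: acc |= 126<<7 -> acc=16196 shift=14 [end]
Varint 3: bytes[4:6] = C4 7E -> value 16196 (2 byte(s))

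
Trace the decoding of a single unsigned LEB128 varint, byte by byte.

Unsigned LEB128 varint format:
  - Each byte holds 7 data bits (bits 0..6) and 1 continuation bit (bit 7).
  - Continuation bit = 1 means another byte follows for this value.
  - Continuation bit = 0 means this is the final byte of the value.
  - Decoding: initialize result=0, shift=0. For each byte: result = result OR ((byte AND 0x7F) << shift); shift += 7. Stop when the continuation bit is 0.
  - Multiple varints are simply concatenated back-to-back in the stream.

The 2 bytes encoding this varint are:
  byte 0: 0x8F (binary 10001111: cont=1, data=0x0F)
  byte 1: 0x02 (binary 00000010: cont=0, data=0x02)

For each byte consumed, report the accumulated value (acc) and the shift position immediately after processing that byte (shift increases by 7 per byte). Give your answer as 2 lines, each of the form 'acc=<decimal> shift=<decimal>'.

Answer: acc=15 shift=7
acc=271 shift=14

Derivation:
byte 0=0x8F: payload=0x0F=15, contrib = 15<<0 = 15; acc -> 15, shift -> 7
byte 1=0x02: payload=0x02=2, contrib = 2<<7 = 256; acc -> 271, shift -> 14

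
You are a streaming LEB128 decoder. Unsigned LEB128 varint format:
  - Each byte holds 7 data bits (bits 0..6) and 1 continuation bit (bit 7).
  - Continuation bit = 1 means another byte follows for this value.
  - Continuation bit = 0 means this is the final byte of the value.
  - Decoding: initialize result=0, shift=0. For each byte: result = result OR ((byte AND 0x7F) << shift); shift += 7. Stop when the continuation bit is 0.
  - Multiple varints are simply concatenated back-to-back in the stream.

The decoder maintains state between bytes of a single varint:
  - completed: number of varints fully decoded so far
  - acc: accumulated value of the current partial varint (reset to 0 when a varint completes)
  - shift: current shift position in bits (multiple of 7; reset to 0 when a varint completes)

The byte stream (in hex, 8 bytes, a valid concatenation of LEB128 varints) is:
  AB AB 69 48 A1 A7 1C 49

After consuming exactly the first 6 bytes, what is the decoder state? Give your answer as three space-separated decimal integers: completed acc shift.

byte[0]=0xAB cont=1 payload=0x2B: acc |= 43<<0 -> completed=0 acc=43 shift=7
byte[1]=0xAB cont=1 payload=0x2B: acc |= 43<<7 -> completed=0 acc=5547 shift=14
byte[2]=0x69 cont=0 payload=0x69: varint #1 complete (value=1725867); reset -> completed=1 acc=0 shift=0
byte[3]=0x48 cont=0 payload=0x48: varint #2 complete (value=72); reset -> completed=2 acc=0 shift=0
byte[4]=0xA1 cont=1 payload=0x21: acc |= 33<<0 -> completed=2 acc=33 shift=7
byte[5]=0xA7 cont=1 payload=0x27: acc |= 39<<7 -> completed=2 acc=5025 shift=14

Answer: 2 5025 14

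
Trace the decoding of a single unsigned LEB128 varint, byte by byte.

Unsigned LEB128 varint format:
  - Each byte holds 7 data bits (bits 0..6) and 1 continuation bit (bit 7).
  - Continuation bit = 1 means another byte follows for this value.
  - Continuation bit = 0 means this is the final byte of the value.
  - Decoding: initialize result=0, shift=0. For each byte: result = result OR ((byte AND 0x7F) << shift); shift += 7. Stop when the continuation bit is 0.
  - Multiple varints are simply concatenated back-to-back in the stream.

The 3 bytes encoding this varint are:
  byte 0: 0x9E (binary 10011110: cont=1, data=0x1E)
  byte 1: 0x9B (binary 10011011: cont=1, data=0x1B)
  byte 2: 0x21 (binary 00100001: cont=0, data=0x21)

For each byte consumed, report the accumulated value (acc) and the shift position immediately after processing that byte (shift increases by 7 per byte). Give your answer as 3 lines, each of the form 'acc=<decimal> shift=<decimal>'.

Answer: acc=30 shift=7
acc=3486 shift=14
acc=544158 shift=21

Derivation:
byte 0=0x9E: payload=0x1E=30, contrib = 30<<0 = 30; acc -> 30, shift -> 7
byte 1=0x9B: payload=0x1B=27, contrib = 27<<7 = 3456; acc -> 3486, shift -> 14
byte 2=0x21: payload=0x21=33, contrib = 33<<14 = 540672; acc -> 544158, shift -> 21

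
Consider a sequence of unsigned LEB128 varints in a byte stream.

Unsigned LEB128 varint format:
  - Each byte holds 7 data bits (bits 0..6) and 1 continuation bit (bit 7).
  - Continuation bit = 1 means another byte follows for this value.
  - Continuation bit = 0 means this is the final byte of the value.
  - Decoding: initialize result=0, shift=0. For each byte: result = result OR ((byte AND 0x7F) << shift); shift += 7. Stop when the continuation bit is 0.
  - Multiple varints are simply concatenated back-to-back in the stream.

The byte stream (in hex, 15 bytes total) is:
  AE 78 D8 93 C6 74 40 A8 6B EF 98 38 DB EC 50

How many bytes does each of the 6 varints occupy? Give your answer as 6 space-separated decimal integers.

Answer: 2 4 1 2 3 3

Derivation:
  byte[0]=0xAE cont=1 payload=0x2E=46: acc |= 46<<0 -> acc=46 shift=7
  byte[1]=0x78 cont=0 payload=0x78=120: acc |= 120<<7 -> acc=15406 shift=14 [end]
Varint 1: bytes[0:2] = AE 78 -> value 15406 (2 byte(s))
  byte[2]=0xD8 cont=1 payload=0x58=88: acc |= 88<<0 -> acc=88 shift=7
  byte[3]=0x93 cont=1 payload=0x13=19: acc |= 19<<7 -> acc=2520 shift=14
  byte[4]=0xC6 cont=1 payload=0x46=70: acc |= 70<<14 -> acc=1149400 shift=21
  byte[5]=0x74 cont=0 payload=0x74=116: acc |= 116<<21 -> acc=244419032 shift=28 [end]
Varint 2: bytes[2:6] = D8 93 C6 74 -> value 244419032 (4 byte(s))
  byte[6]=0x40 cont=0 payload=0x40=64: acc |= 64<<0 -> acc=64 shift=7 [end]
Varint 3: bytes[6:7] = 40 -> value 64 (1 byte(s))
  byte[7]=0xA8 cont=1 payload=0x28=40: acc |= 40<<0 -> acc=40 shift=7
  byte[8]=0x6B cont=0 payload=0x6B=107: acc |= 107<<7 -> acc=13736 shift=14 [end]
Varint 4: bytes[7:9] = A8 6B -> value 13736 (2 byte(s))
  byte[9]=0xEF cont=1 payload=0x6F=111: acc |= 111<<0 -> acc=111 shift=7
  byte[10]=0x98 cont=1 payload=0x18=24: acc |= 24<<7 -> acc=3183 shift=14
  byte[11]=0x38 cont=0 payload=0x38=56: acc |= 56<<14 -> acc=920687 shift=21 [end]
Varint 5: bytes[9:12] = EF 98 38 -> value 920687 (3 byte(s))
  byte[12]=0xDB cont=1 payload=0x5B=91: acc |= 91<<0 -> acc=91 shift=7
  byte[13]=0xEC cont=1 payload=0x6C=108: acc |= 108<<7 -> acc=13915 shift=14
  byte[14]=0x50 cont=0 payload=0x50=80: acc |= 80<<14 -> acc=1324635 shift=21 [end]
Varint 6: bytes[12:15] = DB EC 50 -> value 1324635 (3 byte(s))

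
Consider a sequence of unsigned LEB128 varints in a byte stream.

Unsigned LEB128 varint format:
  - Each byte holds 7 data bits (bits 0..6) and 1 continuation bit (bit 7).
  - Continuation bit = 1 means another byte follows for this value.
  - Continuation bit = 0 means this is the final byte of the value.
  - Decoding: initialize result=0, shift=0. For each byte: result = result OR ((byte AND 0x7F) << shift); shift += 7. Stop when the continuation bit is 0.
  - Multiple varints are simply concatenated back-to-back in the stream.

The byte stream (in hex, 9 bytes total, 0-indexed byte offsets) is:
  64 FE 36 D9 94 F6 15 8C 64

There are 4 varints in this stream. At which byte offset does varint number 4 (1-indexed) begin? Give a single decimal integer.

Answer: 7

Derivation:
  byte[0]=0x64 cont=0 payload=0x64=100: acc |= 100<<0 -> acc=100 shift=7 [end]
Varint 1: bytes[0:1] = 64 -> value 100 (1 byte(s))
  byte[1]=0xFE cont=1 payload=0x7E=126: acc |= 126<<0 -> acc=126 shift=7
  byte[2]=0x36 cont=0 payload=0x36=54: acc |= 54<<7 -> acc=7038 shift=14 [end]
Varint 2: bytes[1:3] = FE 36 -> value 7038 (2 byte(s))
  byte[3]=0xD9 cont=1 payload=0x59=89: acc |= 89<<0 -> acc=89 shift=7
  byte[4]=0x94 cont=1 payload=0x14=20: acc |= 20<<7 -> acc=2649 shift=14
  byte[5]=0xF6 cont=1 payload=0x76=118: acc |= 118<<14 -> acc=1935961 shift=21
  byte[6]=0x15 cont=0 payload=0x15=21: acc |= 21<<21 -> acc=45976153 shift=28 [end]
Varint 3: bytes[3:7] = D9 94 F6 15 -> value 45976153 (4 byte(s))
  byte[7]=0x8C cont=1 payload=0x0C=12: acc |= 12<<0 -> acc=12 shift=7
  byte[8]=0x64 cont=0 payload=0x64=100: acc |= 100<<7 -> acc=12812 shift=14 [end]
Varint 4: bytes[7:9] = 8C 64 -> value 12812 (2 byte(s))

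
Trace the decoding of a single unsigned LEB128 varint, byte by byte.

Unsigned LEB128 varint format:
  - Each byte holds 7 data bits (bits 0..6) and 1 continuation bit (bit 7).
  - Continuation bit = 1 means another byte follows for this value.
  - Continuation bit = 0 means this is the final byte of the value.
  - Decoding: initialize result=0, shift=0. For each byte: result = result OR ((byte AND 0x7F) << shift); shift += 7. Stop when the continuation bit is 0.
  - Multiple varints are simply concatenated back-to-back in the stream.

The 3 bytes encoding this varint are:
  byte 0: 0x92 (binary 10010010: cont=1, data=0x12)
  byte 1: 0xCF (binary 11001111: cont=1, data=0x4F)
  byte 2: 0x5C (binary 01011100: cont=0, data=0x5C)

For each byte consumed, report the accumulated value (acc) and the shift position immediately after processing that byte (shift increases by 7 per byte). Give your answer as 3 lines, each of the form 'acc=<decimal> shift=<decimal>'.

byte 0=0x92: payload=0x12=18, contrib = 18<<0 = 18; acc -> 18, shift -> 7
byte 1=0xCF: payload=0x4F=79, contrib = 79<<7 = 10112; acc -> 10130, shift -> 14
byte 2=0x5C: payload=0x5C=92, contrib = 92<<14 = 1507328; acc -> 1517458, shift -> 21

Answer: acc=18 shift=7
acc=10130 shift=14
acc=1517458 shift=21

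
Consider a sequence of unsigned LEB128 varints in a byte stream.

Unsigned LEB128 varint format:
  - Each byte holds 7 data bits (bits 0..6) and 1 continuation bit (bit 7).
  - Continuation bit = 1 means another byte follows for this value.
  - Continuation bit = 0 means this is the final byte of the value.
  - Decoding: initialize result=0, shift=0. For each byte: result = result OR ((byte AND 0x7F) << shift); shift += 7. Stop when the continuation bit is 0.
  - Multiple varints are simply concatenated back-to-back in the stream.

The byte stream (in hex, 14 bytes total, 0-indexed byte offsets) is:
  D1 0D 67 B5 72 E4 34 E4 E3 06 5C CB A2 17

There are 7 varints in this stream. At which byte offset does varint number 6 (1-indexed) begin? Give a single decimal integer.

Answer: 10

Derivation:
  byte[0]=0xD1 cont=1 payload=0x51=81: acc |= 81<<0 -> acc=81 shift=7
  byte[1]=0x0D cont=0 payload=0x0D=13: acc |= 13<<7 -> acc=1745 shift=14 [end]
Varint 1: bytes[0:2] = D1 0D -> value 1745 (2 byte(s))
  byte[2]=0x67 cont=0 payload=0x67=103: acc |= 103<<0 -> acc=103 shift=7 [end]
Varint 2: bytes[2:3] = 67 -> value 103 (1 byte(s))
  byte[3]=0xB5 cont=1 payload=0x35=53: acc |= 53<<0 -> acc=53 shift=7
  byte[4]=0x72 cont=0 payload=0x72=114: acc |= 114<<7 -> acc=14645 shift=14 [end]
Varint 3: bytes[3:5] = B5 72 -> value 14645 (2 byte(s))
  byte[5]=0xE4 cont=1 payload=0x64=100: acc |= 100<<0 -> acc=100 shift=7
  byte[6]=0x34 cont=0 payload=0x34=52: acc |= 52<<7 -> acc=6756 shift=14 [end]
Varint 4: bytes[5:7] = E4 34 -> value 6756 (2 byte(s))
  byte[7]=0xE4 cont=1 payload=0x64=100: acc |= 100<<0 -> acc=100 shift=7
  byte[8]=0xE3 cont=1 payload=0x63=99: acc |= 99<<7 -> acc=12772 shift=14
  byte[9]=0x06 cont=0 payload=0x06=6: acc |= 6<<14 -> acc=111076 shift=21 [end]
Varint 5: bytes[7:10] = E4 E3 06 -> value 111076 (3 byte(s))
  byte[10]=0x5C cont=0 payload=0x5C=92: acc |= 92<<0 -> acc=92 shift=7 [end]
Varint 6: bytes[10:11] = 5C -> value 92 (1 byte(s))
  byte[11]=0xCB cont=1 payload=0x4B=75: acc |= 75<<0 -> acc=75 shift=7
  byte[12]=0xA2 cont=1 payload=0x22=34: acc |= 34<<7 -> acc=4427 shift=14
  byte[13]=0x17 cont=0 payload=0x17=23: acc |= 23<<14 -> acc=381259 shift=21 [end]
Varint 7: bytes[11:14] = CB A2 17 -> value 381259 (3 byte(s))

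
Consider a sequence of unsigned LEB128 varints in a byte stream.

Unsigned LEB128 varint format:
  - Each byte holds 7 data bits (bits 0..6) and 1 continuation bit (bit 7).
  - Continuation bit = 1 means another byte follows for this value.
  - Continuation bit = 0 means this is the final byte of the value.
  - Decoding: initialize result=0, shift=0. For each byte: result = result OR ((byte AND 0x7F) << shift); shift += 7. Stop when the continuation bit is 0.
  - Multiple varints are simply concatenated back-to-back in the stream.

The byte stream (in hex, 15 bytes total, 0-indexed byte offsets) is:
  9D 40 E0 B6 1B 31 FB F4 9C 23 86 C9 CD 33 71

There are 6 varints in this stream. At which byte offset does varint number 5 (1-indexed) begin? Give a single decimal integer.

Answer: 10

Derivation:
  byte[0]=0x9D cont=1 payload=0x1D=29: acc |= 29<<0 -> acc=29 shift=7
  byte[1]=0x40 cont=0 payload=0x40=64: acc |= 64<<7 -> acc=8221 shift=14 [end]
Varint 1: bytes[0:2] = 9D 40 -> value 8221 (2 byte(s))
  byte[2]=0xE0 cont=1 payload=0x60=96: acc |= 96<<0 -> acc=96 shift=7
  byte[3]=0xB6 cont=1 payload=0x36=54: acc |= 54<<7 -> acc=7008 shift=14
  byte[4]=0x1B cont=0 payload=0x1B=27: acc |= 27<<14 -> acc=449376 shift=21 [end]
Varint 2: bytes[2:5] = E0 B6 1B -> value 449376 (3 byte(s))
  byte[5]=0x31 cont=0 payload=0x31=49: acc |= 49<<0 -> acc=49 shift=7 [end]
Varint 3: bytes[5:6] = 31 -> value 49 (1 byte(s))
  byte[6]=0xFB cont=1 payload=0x7B=123: acc |= 123<<0 -> acc=123 shift=7
  byte[7]=0xF4 cont=1 payload=0x74=116: acc |= 116<<7 -> acc=14971 shift=14
  byte[8]=0x9C cont=1 payload=0x1C=28: acc |= 28<<14 -> acc=473723 shift=21
  byte[9]=0x23 cont=0 payload=0x23=35: acc |= 35<<21 -> acc=73874043 shift=28 [end]
Varint 4: bytes[6:10] = FB F4 9C 23 -> value 73874043 (4 byte(s))
  byte[10]=0x86 cont=1 payload=0x06=6: acc |= 6<<0 -> acc=6 shift=7
  byte[11]=0xC9 cont=1 payload=0x49=73: acc |= 73<<7 -> acc=9350 shift=14
  byte[12]=0xCD cont=1 payload=0x4D=77: acc |= 77<<14 -> acc=1270918 shift=21
  byte[13]=0x33 cont=0 payload=0x33=51: acc |= 51<<21 -> acc=108225670 shift=28 [end]
Varint 5: bytes[10:14] = 86 C9 CD 33 -> value 108225670 (4 byte(s))
  byte[14]=0x71 cont=0 payload=0x71=113: acc |= 113<<0 -> acc=113 shift=7 [end]
Varint 6: bytes[14:15] = 71 -> value 113 (1 byte(s))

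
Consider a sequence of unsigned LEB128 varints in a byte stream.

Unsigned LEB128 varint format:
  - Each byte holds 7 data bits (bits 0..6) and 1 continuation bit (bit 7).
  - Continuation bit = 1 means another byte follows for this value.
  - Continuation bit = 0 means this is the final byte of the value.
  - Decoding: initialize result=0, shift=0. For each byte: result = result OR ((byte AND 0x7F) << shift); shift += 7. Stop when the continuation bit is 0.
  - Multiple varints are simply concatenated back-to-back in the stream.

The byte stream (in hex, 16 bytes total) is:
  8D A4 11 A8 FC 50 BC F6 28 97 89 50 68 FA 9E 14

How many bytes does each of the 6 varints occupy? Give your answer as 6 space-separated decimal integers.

Answer: 3 3 3 3 1 3

Derivation:
  byte[0]=0x8D cont=1 payload=0x0D=13: acc |= 13<<0 -> acc=13 shift=7
  byte[1]=0xA4 cont=1 payload=0x24=36: acc |= 36<<7 -> acc=4621 shift=14
  byte[2]=0x11 cont=0 payload=0x11=17: acc |= 17<<14 -> acc=283149 shift=21 [end]
Varint 1: bytes[0:3] = 8D A4 11 -> value 283149 (3 byte(s))
  byte[3]=0xA8 cont=1 payload=0x28=40: acc |= 40<<0 -> acc=40 shift=7
  byte[4]=0xFC cont=1 payload=0x7C=124: acc |= 124<<7 -> acc=15912 shift=14
  byte[5]=0x50 cont=0 payload=0x50=80: acc |= 80<<14 -> acc=1326632 shift=21 [end]
Varint 2: bytes[3:6] = A8 FC 50 -> value 1326632 (3 byte(s))
  byte[6]=0xBC cont=1 payload=0x3C=60: acc |= 60<<0 -> acc=60 shift=7
  byte[7]=0xF6 cont=1 payload=0x76=118: acc |= 118<<7 -> acc=15164 shift=14
  byte[8]=0x28 cont=0 payload=0x28=40: acc |= 40<<14 -> acc=670524 shift=21 [end]
Varint 3: bytes[6:9] = BC F6 28 -> value 670524 (3 byte(s))
  byte[9]=0x97 cont=1 payload=0x17=23: acc |= 23<<0 -> acc=23 shift=7
  byte[10]=0x89 cont=1 payload=0x09=9: acc |= 9<<7 -> acc=1175 shift=14
  byte[11]=0x50 cont=0 payload=0x50=80: acc |= 80<<14 -> acc=1311895 shift=21 [end]
Varint 4: bytes[9:12] = 97 89 50 -> value 1311895 (3 byte(s))
  byte[12]=0x68 cont=0 payload=0x68=104: acc |= 104<<0 -> acc=104 shift=7 [end]
Varint 5: bytes[12:13] = 68 -> value 104 (1 byte(s))
  byte[13]=0xFA cont=1 payload=0x7A=122: acc |= 122<<0 -> acc=122 shift=7
  byte[14]=0x9E cont=1 payload=0x1E=30: acc |= 30<<7 -> acc=3962 shift=14
  byte[15]=0x14 cont=0 payload=0x14=20: acc |= 20<<14 -> acc=331642 shift=21 [end]
Varint 6: bytes[13:16] = FA 9E 14 -> value 331642 (3 byte(s))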